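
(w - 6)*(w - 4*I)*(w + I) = w^3 - 6*w^2 - 3*I*w^2 + 4*w + 18*I*w - 24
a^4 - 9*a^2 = a^2*(a - 3)*(a + 3)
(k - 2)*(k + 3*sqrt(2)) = k^2 - 2*k + 3*sqrt(2)*k - 6*sqrt(2)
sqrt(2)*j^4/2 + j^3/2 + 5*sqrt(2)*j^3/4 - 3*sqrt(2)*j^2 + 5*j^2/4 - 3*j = j*(j - 3/2)*(j + 4)*(sqrt(2)*j/2 + 1/2)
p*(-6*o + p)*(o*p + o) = -6*o^2*p^2 - 6*o^2*p + o*p^3 + o*p^2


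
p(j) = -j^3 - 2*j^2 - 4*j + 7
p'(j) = -3*j^2 - 4*j - 4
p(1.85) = -13.58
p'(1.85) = -21.67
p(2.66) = -36.61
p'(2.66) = -35.87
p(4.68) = -158.03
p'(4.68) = -88.43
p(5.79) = -277.31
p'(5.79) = -127.73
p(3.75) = -88.86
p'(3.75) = -61.19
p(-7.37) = 328.16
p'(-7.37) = -137.47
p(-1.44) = 11.60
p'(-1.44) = -4.46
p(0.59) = 3.74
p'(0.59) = -7.40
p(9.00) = -920.00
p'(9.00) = -283.00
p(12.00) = -2057.00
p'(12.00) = -484.00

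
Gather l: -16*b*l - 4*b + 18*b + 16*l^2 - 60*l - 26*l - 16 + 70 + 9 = 14*b + 16*l^2 + l*(-16*b - 86) + 63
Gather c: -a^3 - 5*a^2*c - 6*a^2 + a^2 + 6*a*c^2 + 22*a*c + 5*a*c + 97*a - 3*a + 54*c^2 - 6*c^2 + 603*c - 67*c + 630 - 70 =-a^3 - 5*a^2 + 94*a + c^2*(6*a + 48) + c*(-5*a^2 + 27*a + 536) + 560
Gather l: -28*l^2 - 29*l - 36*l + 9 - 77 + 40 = -28*l^2 - 65*l - 28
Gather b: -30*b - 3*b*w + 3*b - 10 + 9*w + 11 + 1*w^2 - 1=b*(-3*w - 27) + w^2 + 9*w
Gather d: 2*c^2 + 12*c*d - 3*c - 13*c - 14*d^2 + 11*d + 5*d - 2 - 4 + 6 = 2*c^2 - 16*c - 14*d^2 + d*(12*c + 16)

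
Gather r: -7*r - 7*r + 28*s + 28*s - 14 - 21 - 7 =-14*r + 56*s - 42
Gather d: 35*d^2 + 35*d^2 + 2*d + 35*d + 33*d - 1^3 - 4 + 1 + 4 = 70*d^2 + 70*d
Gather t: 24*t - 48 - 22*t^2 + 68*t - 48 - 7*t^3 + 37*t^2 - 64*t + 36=-7*t^3 + 15*t^2 + 28*t - 60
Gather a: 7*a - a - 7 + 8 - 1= 6*a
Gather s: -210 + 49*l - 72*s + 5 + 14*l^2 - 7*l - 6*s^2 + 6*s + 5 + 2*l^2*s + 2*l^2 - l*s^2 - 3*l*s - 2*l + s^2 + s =16*l^2 + 40*l + s^2*(-l - 5) + s*(2*l^2 - 3*l - 65) - 200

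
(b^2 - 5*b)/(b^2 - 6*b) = (b - 5)/(b - 6)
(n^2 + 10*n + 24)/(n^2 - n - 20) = (n + 6)/(n - 5)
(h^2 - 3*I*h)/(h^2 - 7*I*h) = (h - 3*I)/(h - 7*I)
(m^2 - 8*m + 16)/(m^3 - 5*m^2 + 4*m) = (m - 4)/(m*(m - 1))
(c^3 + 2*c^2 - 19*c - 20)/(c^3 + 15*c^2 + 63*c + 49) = (c^2 + c - 20)/(c^2 + 14*c + 49)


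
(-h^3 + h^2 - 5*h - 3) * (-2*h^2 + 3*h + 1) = 2*h^5 - 5*h^4 + 12*h^3 - 8*h^2 - 14*h - 3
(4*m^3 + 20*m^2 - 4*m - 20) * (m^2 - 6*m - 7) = 4*m^5 - 4*m^4 - 152*m^3 - 136*m^2 + 148*m + 140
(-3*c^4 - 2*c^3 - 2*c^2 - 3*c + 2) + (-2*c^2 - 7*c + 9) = -3*c^4 - 2*c^3 - 4*c^2 - 10*c + 11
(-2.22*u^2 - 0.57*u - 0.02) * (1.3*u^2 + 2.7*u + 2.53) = -2.886*u^4 - 6.735*u^3 - 7.1816*u^2 - 1.4961*u - 0.0506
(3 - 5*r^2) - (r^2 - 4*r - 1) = -6*r^2 + 4*r + 4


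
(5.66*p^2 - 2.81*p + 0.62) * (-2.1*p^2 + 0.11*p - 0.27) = -11.886*p^4 + 6.5236*p^3 - 3.1393*p^2 + 0.8269*p - 0.1674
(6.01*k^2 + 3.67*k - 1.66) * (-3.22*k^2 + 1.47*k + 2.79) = -19.3522*k^4 - 2.9827*k^3 + 27.508*k^2 + 7.7991*k - 4.6314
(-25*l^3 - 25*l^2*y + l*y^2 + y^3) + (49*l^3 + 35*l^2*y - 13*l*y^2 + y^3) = 24*l^3 + 10*l^2*y - 12*l*y^2 + 2*y^3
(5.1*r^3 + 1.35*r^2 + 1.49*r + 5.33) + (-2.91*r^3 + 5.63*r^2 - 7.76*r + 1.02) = 2.19*r^3 + 6.98*r^2 - 6.27*r + 6.35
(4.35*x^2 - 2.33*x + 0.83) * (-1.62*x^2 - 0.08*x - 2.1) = -7.047*x^4 + 3.4266*x^3 - 10.2932*x^2 + 4.8266*x - 1.743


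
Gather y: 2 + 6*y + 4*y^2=4*y^2 + 6*y + 2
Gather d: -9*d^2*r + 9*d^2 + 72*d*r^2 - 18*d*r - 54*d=d^2*(9 - 9*r) + d*(72*r^2 - 18*r - 54)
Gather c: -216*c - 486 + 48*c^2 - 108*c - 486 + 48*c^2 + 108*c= 96*c^2 - 216*c - 972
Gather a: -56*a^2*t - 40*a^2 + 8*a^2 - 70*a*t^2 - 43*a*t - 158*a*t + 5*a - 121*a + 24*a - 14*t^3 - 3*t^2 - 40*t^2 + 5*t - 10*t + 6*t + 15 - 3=a^2*(-56*t - 32) + a*(-70*t^2 - 201*t - 92) - 14*t^3 - 43*t^2 + t + 12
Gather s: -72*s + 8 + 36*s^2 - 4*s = 36*s^2 - 76*s + 8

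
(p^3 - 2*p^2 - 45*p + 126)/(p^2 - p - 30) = (p^2 + 4*p - 21)/(p + 5)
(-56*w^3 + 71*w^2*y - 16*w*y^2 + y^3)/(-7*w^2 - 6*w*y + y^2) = (8*w^2 - 9*w*y + y^2)/(w + y)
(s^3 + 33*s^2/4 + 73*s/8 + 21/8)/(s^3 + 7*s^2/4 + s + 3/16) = 2*(s + 7)/(2*s + 1)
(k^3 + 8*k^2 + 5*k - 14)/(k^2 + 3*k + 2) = (k^2 + 6*k - 7)/(k + 1)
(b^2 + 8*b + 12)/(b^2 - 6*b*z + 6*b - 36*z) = (-b - 2)/(-b + 6*z)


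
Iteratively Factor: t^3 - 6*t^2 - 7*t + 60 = (t - 4)*(t^2 - 2*t - 15) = (t - 5)*(t - 4)*(t + 3)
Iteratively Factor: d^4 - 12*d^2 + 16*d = (d)*(d^3 - 12*d + 16) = d*(d - 2)*(d^2 + 2*d - 8) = d*(d - 2)*(d + 4)*(d - 2)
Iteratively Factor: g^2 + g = (g)*(g + 1)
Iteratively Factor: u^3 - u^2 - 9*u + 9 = (u + 3)*(u^2 - 4*u + 3) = (u - 1)*(u + 3)*(u - 3)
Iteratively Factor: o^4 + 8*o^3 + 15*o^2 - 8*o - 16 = (o + 4)*(o^3 + 4*o^2 - o - 4) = (o + 1)*(o + 4)*(o^2 + 3*o - 4) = (o + 1)*(o + 4)^2*(o - 1)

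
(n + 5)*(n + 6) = n^2 + 11*n + 30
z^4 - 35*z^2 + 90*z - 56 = (z - 4)*(z - 2)*(z - 1)*(z + 7)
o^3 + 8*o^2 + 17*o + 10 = (o + 1)*(o + 2)*(o + 5)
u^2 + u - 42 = (u - 6)*(u + 7)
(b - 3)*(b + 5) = b^2 + 2*b - 15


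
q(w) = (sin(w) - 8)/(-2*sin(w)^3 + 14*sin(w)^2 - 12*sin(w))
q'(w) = (sin(w) - 8)*(6*sin(w)^2*cos(w) - 28*sin(w)*cos(w) + 12*cos(w))/(-2*sin(w)^3 + 14*sin(w)^2 - 12*sin(w))^2 + cos(w)/(-2*sin(w)^3 + 14*sin(w)^2 - 12*sin(w))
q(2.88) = 3.52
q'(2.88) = 8.40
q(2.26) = 3.92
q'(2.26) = -7.83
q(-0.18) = -3.14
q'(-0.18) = -19.97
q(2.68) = 2.75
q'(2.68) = 0.97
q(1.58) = 16528.22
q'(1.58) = -3591488.34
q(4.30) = -0.37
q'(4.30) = 0.24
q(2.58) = 2.74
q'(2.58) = -0.72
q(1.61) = 911.69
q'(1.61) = -46470.52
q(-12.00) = 2.75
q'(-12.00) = 0.80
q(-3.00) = -4.12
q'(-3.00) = 32.61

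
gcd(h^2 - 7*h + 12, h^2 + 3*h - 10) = 1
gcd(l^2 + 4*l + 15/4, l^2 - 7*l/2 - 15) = l + 5/2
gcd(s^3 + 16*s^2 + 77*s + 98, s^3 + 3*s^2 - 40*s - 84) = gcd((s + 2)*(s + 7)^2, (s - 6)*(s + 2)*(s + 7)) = s^2 + 9*s + 14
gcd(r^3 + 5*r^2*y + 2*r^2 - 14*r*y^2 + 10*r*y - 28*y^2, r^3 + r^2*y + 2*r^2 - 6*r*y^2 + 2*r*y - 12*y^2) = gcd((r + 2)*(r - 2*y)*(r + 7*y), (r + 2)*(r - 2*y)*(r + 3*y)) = -r^2 + 2*r*y - 2*r + 4*y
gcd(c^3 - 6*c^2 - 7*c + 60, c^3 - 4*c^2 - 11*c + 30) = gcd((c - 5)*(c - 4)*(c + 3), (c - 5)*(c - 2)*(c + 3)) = c^2 - 2*c - 15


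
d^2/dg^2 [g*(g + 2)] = 2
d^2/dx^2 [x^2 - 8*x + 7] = 2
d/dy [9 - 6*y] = -6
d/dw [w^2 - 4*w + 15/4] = 2*w - 4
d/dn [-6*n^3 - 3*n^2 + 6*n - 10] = -18*n^2 - 6*n + 6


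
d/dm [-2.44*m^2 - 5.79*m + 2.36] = -4.88*m - 5.79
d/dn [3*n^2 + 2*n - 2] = 6*n + 2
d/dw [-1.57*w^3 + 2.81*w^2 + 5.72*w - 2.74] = -4.71*w^2 + 5.62*w + 5.72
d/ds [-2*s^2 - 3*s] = -4*s - 3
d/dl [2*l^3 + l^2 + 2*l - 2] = 6*l^2 + 2*l + 2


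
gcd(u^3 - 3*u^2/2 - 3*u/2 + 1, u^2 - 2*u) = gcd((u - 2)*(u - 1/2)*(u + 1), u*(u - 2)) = u - 2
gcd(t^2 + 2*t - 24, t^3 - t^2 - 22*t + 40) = t - 4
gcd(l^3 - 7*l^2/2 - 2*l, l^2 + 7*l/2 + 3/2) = l + 1/2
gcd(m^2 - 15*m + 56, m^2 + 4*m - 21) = 1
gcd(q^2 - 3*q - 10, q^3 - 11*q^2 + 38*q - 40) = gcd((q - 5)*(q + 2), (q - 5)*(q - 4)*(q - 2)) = q - 5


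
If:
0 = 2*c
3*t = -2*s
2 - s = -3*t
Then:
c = 0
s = 2/3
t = -4/9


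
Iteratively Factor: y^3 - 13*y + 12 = (y + 4)*(y^2 - 4*y + 3) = (y - 1)*(y + 4)*(y - 3)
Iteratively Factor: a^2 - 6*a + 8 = (a - 2)*(a - 4)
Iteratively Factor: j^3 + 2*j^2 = (j + 2)*(j^2) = j*(j + 2)*(j)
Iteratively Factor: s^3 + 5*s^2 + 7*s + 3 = (s + 1)*(s^2 + 4*s + 3) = (s + 1)*(s + 3)*(s + 1)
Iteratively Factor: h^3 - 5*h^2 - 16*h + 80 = (h - 4)*(h^2 - h - 20) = (h - 5)*(h - 4)*(h + 4)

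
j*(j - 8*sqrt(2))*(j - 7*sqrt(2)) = j^3 - 15*sqrt(2)*j^2 + 112*j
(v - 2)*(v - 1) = v^2 - 3*v + 2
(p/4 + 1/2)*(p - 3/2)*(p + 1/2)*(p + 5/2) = p^4/4 + 7*p^3/8 - p^2/16 - 67*p/32 - 15/16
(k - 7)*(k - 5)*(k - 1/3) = k^3 - 37*k^2/3 + 39*k - 35/3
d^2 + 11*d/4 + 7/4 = (d + 1)*(d + 7/4)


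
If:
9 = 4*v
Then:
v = 9/4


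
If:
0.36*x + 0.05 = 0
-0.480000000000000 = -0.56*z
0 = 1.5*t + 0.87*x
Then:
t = 0.08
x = -0.14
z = 0.86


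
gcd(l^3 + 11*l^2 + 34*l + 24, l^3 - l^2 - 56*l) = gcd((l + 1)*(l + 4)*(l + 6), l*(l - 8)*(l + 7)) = 1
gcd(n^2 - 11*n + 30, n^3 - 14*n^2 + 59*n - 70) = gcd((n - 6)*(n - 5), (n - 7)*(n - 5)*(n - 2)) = n - 5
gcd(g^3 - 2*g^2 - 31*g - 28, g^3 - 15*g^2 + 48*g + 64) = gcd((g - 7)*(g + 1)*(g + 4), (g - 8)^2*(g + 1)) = g + 1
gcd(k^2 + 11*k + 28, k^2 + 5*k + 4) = k + 4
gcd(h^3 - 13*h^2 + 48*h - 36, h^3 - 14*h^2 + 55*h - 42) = h^2 - 7*h + 6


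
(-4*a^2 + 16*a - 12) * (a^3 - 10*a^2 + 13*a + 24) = -4*a^5 + 56*a^4 - 224*a^3 + 232*a^2 + 228*a - 288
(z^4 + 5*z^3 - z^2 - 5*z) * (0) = 0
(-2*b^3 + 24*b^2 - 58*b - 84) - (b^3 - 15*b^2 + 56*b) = -3*b^3 + 39*b^2 - 114*b - 84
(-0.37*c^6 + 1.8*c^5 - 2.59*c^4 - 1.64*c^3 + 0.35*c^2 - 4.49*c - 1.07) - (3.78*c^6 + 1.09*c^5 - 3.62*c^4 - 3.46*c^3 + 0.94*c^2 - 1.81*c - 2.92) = -4.15*c^6 + 0.71*c^5 + 1.03*c^4 + 1.82*c^3 - 0.59*c^2 - 2.68*c + 1.85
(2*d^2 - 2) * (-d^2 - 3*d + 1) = -2*d^4 - 6*d^3 + 4*d^2 + 6*d - 2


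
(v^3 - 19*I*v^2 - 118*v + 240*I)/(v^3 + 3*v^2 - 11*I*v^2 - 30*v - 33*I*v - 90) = (v - 8*I)/(v + 3)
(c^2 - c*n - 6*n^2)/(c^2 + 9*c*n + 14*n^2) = (c - 3*n)/(c + 7*n)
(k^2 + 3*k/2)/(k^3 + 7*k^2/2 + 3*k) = 1/(k + 2)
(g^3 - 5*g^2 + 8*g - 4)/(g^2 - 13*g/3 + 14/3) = 3*(g^2 - 3*g + 2)/(3*g - 7)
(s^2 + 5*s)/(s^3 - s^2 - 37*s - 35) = s/(s^2 - 6*s - 7)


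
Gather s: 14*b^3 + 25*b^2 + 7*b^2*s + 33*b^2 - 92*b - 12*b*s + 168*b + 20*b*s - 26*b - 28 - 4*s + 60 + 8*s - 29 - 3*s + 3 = 14*b^3 + 58*b^2 + 50*b + s*(7*b^2 + 8*b + 1) + 6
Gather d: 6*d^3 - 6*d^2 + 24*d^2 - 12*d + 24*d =6*d^3 + 18*d^2 + 12*d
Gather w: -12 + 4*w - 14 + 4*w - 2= 8*w - 28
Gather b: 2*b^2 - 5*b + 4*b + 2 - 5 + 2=2*b^2 - b - 1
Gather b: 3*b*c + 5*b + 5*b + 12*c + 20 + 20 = b*(3*c + 10) + 12*c + 40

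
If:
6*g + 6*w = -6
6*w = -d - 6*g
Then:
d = 6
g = -w - 1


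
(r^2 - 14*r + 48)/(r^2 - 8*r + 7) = (r^2 - 14*r + 48)/(r^2 - 8*r + 7)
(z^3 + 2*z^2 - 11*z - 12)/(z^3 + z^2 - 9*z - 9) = (z + 4)/(z + 3)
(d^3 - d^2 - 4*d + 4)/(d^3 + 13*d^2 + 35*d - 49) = (d^2 - 4)/(d^2 + 14*d + 49)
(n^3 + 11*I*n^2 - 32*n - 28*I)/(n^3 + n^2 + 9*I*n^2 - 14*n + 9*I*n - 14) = (n + 2*I)/(n + 1)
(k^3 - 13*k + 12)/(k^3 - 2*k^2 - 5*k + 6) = (k + 4)/(k + 2)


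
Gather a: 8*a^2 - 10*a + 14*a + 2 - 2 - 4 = 8*a^2 + 4*a - 4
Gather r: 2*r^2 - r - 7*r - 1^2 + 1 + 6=2*r^2 - 8*r + 6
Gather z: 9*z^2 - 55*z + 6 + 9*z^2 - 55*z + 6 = 18*z^2 - 110*z + 12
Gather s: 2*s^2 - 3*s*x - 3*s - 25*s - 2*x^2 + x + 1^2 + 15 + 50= 2*s^2 + s*(-3*x - 28) - 2*x^2 + x + 66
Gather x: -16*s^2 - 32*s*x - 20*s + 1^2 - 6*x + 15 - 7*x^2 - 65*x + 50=-16*s^2 - 20*s - 7*x^2 + x*(-32*s - 71) + 66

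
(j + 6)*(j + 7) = j^2 + 13*j + 42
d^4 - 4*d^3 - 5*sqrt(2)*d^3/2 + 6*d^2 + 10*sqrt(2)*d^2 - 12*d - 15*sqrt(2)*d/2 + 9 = (d - 3)*(d - 1)*(d - 3*sqrt(2)/2)*(d - sqrt(2))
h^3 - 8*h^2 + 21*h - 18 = (h - 3)^2*(h - 2)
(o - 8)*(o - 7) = o^2 - 15*o + 56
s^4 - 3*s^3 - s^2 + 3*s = s*(s - 3)*(s - 1)*(s + 1)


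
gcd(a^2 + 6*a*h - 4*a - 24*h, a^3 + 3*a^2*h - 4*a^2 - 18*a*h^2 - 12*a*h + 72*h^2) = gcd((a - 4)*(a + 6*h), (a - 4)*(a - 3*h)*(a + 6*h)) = a^2 + 6*a*h - 4*a - 24*h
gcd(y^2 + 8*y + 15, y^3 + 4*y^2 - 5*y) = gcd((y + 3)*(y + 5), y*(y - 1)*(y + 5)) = y + 5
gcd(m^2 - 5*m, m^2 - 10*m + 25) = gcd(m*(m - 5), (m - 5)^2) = m - 5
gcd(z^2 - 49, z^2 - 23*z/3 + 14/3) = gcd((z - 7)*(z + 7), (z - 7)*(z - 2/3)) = z - 7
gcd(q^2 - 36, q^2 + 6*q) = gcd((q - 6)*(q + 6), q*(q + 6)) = q + 6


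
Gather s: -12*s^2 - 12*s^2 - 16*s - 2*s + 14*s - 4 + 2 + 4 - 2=-24*s^2 - 4*s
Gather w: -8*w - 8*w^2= -8*w^2 - 8*w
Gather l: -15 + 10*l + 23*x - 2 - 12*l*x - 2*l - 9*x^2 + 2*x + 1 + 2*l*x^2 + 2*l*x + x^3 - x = l*(2*x^2 - 10*x + 8) + x^3 - 9*x^2 + 24*x - 16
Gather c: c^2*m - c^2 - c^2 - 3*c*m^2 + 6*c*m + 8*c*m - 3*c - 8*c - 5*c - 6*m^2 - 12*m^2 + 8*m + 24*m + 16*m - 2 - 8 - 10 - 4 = c^2*(m - 2) + c*(-3*m^2 + 14*m - 16) - 18*m^2 + 48*m - 24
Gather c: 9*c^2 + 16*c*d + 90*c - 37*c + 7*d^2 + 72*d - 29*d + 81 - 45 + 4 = 9*c^2 + c*(16*d + 53) + 7*d^2 + 43*d + 40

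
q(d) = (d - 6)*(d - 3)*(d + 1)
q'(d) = (d - 6)*(d - 3) + (d - 6)*(d + 1) + (d - 3)*(d + 1)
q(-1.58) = -20.14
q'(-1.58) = 41.77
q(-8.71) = -1328.08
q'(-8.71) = 375.95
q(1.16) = 19.24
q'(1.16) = -5.52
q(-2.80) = -91.87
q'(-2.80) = 77.32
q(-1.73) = -26.69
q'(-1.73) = 45.66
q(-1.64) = -22.69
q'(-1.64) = 43.31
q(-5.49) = -438.00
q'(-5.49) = 187.26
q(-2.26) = -54.74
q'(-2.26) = 60.48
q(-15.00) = -5292.00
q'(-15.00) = 924.00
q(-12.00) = -2970.00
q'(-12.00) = 633.00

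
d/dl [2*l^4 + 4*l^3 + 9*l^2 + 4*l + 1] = 8*l^3 + 12*l^2 + 18*l + 4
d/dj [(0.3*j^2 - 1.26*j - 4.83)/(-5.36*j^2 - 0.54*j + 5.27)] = (-6.9156*j^2 - 48.6156*j - 9.2484)/(28.7296*j^4 + 5.7888*j^3 - 56.2028*j^2 - 5.6916*j + 27.7729)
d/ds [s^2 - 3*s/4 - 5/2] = 2*s - 3/4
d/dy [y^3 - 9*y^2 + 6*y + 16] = 3*y^2 - 18*y + 6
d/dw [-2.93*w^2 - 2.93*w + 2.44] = -5.86*w - 2.93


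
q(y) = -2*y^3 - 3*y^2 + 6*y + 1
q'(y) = -6*y^2 - 6*y + 6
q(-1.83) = -7.77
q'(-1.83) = -3.11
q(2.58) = -37.84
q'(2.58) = -49.42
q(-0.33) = -1.23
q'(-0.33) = 7.33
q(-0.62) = -3.40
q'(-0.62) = 7.41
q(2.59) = -38.33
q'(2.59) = -49.79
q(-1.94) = -7.33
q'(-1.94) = -4.94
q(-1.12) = -6.67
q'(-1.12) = 5.19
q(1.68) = -6.87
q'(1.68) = -21.01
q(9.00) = -1646.00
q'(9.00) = -534.00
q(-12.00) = 2953.00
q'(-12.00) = -786.00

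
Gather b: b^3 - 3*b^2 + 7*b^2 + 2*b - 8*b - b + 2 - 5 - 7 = b^3 + 4*b^2 - 7*b - 10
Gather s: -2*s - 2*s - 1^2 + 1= -4*s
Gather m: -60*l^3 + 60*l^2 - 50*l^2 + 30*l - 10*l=-60*l^3 + 10*l^2 + 20*l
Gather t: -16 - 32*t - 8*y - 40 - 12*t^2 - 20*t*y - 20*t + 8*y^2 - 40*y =-12*t^2 + t*(-20*y - 52) + 8*y^2 - 48*y - 56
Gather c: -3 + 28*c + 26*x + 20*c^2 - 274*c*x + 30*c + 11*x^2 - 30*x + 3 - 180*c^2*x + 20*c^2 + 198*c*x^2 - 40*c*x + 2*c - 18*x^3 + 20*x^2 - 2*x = c^2*(40 - 180*x) + c*(198*x^2 - 314*x + 60) - 18*x^3 + 31*x^2 - 6*x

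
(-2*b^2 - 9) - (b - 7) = -2*b^2 - b - 2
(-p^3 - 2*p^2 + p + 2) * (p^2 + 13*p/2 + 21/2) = -p^5 - 17*p^4/2 - 45*p^3/2 - 25*p^2/2 + 47*p/2 + 21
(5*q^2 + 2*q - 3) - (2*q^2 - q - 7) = 3*q^2 + 3*q + 4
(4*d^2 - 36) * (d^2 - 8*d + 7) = 4*d^4 - 32*d^3 - 8*d^2 + 288*d - 252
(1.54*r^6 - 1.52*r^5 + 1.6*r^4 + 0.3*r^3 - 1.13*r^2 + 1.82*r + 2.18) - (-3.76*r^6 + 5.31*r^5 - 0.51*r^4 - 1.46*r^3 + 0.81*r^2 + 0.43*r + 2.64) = 5.3*r^6 - 6.83*r^5 + 2.11*r^4 + 1.76*r^3 - 1.94*r^2 + 1.39*r - 0.46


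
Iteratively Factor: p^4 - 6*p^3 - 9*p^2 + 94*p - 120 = (p + 4)*(p^3 - 10*p^2 + 31*p - 30) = (p - 5)*(p + 4)*(p^2 - 5*p + 6) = (p - 5)*(p - 2)*(p + 4)*(p - 3)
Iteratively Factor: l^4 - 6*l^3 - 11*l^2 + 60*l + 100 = (l - 5)*(l^3 - l^2 - 16*l - 20) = (l - 5)*(l + 2)*(l^2 - 3*l - 10) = (l - 5)^2*(l + 2)*(l + 2)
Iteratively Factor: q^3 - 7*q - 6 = (q - 3)*(q^2 + 3*q + 2) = (q - 3)*(q + 2)*(q + 1)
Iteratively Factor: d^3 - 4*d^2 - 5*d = (d - 5)*(d^2 + d) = d*(d - 5)*(d + 1)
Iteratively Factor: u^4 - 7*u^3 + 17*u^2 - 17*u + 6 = (u - 3)*(u^3 - 4*u^2 + 5*u - 2) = (u - 3)*(u - 1)*(u^2 - 3*u + 2) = (u - 3)*(u - 2)*(u - 1)*(u - 1)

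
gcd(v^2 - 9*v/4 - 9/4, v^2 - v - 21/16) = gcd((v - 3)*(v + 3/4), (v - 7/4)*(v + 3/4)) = v + 3/4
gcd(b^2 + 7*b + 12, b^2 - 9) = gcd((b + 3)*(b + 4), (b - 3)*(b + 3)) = b + 3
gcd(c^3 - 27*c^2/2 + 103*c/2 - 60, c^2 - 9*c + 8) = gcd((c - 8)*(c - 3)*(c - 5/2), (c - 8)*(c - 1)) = c - 8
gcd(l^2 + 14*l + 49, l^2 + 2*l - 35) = l + 7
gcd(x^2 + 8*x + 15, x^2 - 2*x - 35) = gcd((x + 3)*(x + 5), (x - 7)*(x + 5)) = x + 5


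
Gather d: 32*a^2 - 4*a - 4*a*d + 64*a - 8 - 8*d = 32*a^2 + 60*a + d*(-4*a - 8) - 8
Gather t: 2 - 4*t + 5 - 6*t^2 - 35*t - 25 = -6*t^2 - 39*t - 18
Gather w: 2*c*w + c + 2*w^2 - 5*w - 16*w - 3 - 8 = c + 2*w^2 + w*(2*c - 21) - 11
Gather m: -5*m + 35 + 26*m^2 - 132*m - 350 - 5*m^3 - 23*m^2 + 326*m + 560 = -5*m^3 + 3*m^2 + 189*m + 245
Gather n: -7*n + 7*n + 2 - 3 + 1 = 0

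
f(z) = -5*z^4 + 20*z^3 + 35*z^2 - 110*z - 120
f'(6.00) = -1850.00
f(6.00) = -1680.00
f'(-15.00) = 79840.00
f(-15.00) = -311220.00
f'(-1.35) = -45.94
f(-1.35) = 26.47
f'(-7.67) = 11907.19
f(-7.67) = -23545.84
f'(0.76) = -30.92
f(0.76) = -176.27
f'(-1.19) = -74.63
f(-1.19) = 16.73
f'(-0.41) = -127.24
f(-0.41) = -70.54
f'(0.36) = -77.96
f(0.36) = -154.21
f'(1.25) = 32.19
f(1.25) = -175.96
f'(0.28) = -86.14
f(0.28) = -147.65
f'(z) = -20*z^3 + 60*z^2 + 70*z - 110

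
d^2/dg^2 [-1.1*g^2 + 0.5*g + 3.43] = -2.20000000000000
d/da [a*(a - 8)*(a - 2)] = 3*a^2 - 20*a + 16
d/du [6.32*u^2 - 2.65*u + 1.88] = 12.64*u - 2.65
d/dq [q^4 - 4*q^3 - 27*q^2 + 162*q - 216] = 4*q^3 - 12*q^2 - 54*q + 162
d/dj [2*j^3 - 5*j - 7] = 6*j^2 - 5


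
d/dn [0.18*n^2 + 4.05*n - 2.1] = 0.36*n + 4.05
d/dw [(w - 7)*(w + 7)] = 2*w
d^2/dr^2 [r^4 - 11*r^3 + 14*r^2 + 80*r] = 12*r^2 - 66*r + 28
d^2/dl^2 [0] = 0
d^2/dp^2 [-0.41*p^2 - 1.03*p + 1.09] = -0.820000000000000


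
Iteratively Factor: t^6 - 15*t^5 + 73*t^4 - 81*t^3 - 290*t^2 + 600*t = (t - 3)*(t^5 - 12*t^4 + 37*t^3 + 30*t^2 - 200*t) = (t - 4)*(t - 3)*(t^4 - 8*t^3 + 5*t^2 + 50*t) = t*(t - 4)*(t - 3)*(t^3 - 8*t^2 + 5*t + 50) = t*(t - 5)*(t - 4)*(t - 3)*(t^2 - 3*t - 10) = t*(t - 5)^2*(t - 4)*(t - 3)*(t + 2)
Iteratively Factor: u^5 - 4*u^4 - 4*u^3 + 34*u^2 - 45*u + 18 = (u + 3)*(u^4 - 7*u^3 + 17*u^2 - 17*u + 6) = (u - 2)*(u + 3)*(u^3 - 5*u^2 + 7*u - 3) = (u - 2)*(u - 1)*(u + 3)*(u^2 - 4*u + 3) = (u - 2)*(u - 1)^2*(u + 3)*(u - 3)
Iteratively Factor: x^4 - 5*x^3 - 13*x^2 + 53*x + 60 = (x + 3)*(x^3 - 8*x^2 + 11*x + 20) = (x - 4)*(x + 3)*(x^2 - 4*x - 5) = (x - 4)*(x + 1)*(x + 3)*(x - 5)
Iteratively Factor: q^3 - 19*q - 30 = (q + 2)*(q^2 - 2*q - 15) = (q + 2)*(q + 3)*(q - 5)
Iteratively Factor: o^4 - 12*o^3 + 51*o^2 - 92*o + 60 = (o - 3)*(o^3 - 9*o^2 + 24*o - 20) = (o - 3)*(o - 2)*(o^2 - 7*o + 10) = (o - 3)*(o - 2)^2*(o - 5)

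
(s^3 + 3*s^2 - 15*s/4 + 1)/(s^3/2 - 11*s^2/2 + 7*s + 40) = (4*s^3 + 12*s^2 - 15*s + 4)/(2*(s^3 - 11*s^2 + 14*s + 80))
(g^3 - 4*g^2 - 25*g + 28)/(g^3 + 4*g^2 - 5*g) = (g^2 - 3*g - 28)/(g*(g + 5))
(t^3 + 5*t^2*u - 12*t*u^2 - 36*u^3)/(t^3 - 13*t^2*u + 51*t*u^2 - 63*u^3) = (t^2 + 8*t*u + 12*u^2)/(t^2 - 10*t*u + 21*u^2)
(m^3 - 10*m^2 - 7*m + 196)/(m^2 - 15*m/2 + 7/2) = 2*(m^2 - 3*m - 28)/(2*m - 1)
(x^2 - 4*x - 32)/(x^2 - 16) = (x - 8)/(x - 4)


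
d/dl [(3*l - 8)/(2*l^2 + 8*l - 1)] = (-6*l^2 + 32*l + 61)/(4*l^4 + 32*l^3 + 60*l^2 - 16*l + 1)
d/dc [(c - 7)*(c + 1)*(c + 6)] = 3*c^2 - 43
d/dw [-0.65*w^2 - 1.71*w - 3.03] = -1.3*w - 1.71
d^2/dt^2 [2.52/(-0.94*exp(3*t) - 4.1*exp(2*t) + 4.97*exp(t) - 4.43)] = (-2.52*(2.82*exp(2*t) + 8.2*exp(t) - 4.97)*(5.64*exp(2*t) + 16.4*exp(t) - 9.94)*exp(t) + (21.3192*exp(2*t) + 41.328*exp(t) - 12.5244)*(0.94*exp(3*t) + 4.1*exp(2*t) - 4.97*exp(t) + 4.43))*exp(t)/(0.94*exp(3*t) + 4.1*exp(2*t) - 4.97*exp(t) + 4.43)^3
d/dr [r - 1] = 1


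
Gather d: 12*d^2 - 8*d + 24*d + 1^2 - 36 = 12*d^2 + 16*d - 35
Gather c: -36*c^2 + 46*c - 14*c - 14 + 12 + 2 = -36*c^2 + 32*c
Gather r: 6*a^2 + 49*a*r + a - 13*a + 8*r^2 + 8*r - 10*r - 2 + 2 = 6*a^2 - 12*a + 8*r^2 + r*(49*a - 2)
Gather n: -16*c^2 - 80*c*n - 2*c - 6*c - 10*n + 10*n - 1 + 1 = -16*c^2 - 80*c*n - 8*c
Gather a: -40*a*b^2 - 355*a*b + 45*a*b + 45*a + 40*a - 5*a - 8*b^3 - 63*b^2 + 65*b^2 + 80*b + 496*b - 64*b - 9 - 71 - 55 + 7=a*(-40*b^2 - 310*b + 80) - 8*b^3 + 2*b^2 + 512*b - 128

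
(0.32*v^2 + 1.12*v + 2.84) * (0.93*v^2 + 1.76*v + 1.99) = 0.2976*v^4 + 1.6048*v^3 + 5.2492*v^2 + 7.2272*v + 5.6516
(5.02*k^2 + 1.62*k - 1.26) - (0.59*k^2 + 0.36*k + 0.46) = 4.43*k^2 + 1.26*k - 1.72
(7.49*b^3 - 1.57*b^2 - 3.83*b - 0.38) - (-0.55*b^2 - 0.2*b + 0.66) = 7.49*b^3 - 1.02*b^2 - 3.63*b - 1.04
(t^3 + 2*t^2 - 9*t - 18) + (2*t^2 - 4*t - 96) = t^3 + 4*t^2 - 13*t - 114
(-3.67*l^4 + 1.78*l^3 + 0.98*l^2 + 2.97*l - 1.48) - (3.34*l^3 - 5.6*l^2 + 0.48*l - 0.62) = -3.67*l^4 - 1.56*l^3 + 6.58*l^2 + 2.49*l - 0.86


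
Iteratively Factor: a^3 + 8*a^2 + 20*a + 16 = (a + 4)*(a^2 + 4*a + 4) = (a + 2)*(a + 4)*(a + 2)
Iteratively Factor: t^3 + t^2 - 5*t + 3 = (t - 1)*(t^2 + 2*t - 3) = (t - 1)*(t + 3)*(t - 1)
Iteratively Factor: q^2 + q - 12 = (q - 3)*(q + 4)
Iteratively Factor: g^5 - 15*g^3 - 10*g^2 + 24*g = (g + 2)*(g^4 - 2*g^3 - 11*g^2 + 12*g) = (g - 1)*(g + 2)*(g^3 - g^2 - 12*g) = (g - 1)*(g + 2)*(g + 3)*(g^2 - 4*g) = (g - 4)*(g - 1)*(g + 2)*(g + 3)*(g)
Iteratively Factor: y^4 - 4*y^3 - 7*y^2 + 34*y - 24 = (y - 1)*(y^3 - 3*y^2 - 10*y + 24) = (y - 1)*(y + 3)*(y^2 - 6*y + 8) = (y - 2)*(y - 1)*(y + 3)*(y - 4)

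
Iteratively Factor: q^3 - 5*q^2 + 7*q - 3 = (q - 1)*(q^2 - 4*q + 3) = (q - 3)*(q - 1)*(q - 1)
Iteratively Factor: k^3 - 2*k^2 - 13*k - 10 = (k + 1)*(k^2 - 3*k - 10) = (k + 1)*(k + 2)*(k - 5)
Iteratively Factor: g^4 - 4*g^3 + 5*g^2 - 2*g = (g - 2)*(g^3 - 2*g^2 + g) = (g - 2)*(g - 1)*(g^2 - g) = (g - 2)*(g - 1)^2*(g)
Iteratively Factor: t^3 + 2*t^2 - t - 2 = (t + 2)*(t^2 - 1) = (t + 1)*(t + 2)*(t - 1)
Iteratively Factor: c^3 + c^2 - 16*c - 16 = (c + 4)*(c^2 - 3*c - 4) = (c - 4)*(c + 4)*(c + 1)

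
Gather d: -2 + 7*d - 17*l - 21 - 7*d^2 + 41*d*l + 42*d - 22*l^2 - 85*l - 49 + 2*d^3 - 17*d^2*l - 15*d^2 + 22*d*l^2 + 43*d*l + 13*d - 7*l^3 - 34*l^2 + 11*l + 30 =2*d^3 + d^2*(-17*l - 22) + d*(22*l^2 + 84*l + 62) - 7*l^3 - 56*l^2 - 91*l - 42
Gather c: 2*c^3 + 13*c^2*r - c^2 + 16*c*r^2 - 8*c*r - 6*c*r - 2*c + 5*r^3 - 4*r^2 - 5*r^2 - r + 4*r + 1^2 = 2*c^3 + c^2*(13*r - 1) + c*(16*r^2 - 14*r - 2) + 5*r^3 - 9*r^2 + 3*r + 1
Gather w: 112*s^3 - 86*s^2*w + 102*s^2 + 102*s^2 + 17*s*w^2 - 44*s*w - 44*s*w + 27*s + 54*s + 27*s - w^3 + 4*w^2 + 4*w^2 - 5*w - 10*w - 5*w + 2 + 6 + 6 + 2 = 112*s^3 + 204*s^2 + 108*s - w^3 + w^2*(17*s + 8) + w*(-86*s^2 - 88*s - 20) + 16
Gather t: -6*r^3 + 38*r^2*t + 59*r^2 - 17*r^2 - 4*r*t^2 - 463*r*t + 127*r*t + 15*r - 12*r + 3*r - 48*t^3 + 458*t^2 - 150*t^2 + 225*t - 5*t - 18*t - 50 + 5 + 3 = -6*r^3 + 42*r^2 + 6*r - 48*t^3 + t^2*(308 - 4*r) + t*(38*r^2 - 336*r + 202) - 42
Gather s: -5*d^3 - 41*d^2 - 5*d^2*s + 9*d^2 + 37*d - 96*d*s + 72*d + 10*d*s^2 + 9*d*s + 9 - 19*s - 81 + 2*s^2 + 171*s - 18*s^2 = -5*d^3 - 32*d^2 + 109*d + s^2*(10*d - 16) + s*(-5*d^2 - 87*d + 152) - 72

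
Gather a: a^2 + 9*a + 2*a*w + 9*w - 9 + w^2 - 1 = a^2 + a*(2*w + 9) + w^2 + 9*w - 10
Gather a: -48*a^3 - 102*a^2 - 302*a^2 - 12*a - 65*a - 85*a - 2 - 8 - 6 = -48*a^3 - 404*a^2 - 162*a - 16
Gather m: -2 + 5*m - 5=5*m - 7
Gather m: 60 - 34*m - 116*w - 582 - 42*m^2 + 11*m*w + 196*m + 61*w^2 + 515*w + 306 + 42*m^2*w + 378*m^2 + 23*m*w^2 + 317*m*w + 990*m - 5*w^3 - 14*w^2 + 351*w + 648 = m^2*(42*w + 336) + m*(23*w^2 + 328*w + 1152) - 5*w^3 + 47*w^2 + 750*w + 432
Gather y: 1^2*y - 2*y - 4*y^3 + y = -4*y^3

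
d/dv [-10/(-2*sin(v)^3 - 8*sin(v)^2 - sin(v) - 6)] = 10*(-16*sin(v) + 3*cos(2*v) - 4)*cos(v)/(2*sin(v)^3 + 8*sin(v)^2 + sin(v) + 6)^2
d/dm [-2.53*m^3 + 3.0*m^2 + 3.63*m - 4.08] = -7.59*m^2 + 6.0*m + 3.63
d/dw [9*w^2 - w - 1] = 18*w - 1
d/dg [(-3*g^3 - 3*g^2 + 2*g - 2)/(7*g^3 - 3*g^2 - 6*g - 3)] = (30*g^4 + 8*g^3 + 93*g^2 + 6*g - 18)/(49*g^6 - 42*g^5 - 75*g^4 - 6*g^3 + 54*g^2 + 36*g + 9)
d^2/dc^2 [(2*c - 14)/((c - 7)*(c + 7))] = 4/(c + 7)^3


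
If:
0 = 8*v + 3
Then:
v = -3/8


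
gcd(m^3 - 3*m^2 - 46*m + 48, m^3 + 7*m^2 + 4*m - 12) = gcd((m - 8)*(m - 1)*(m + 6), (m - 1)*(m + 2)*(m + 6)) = m^2 + 5*m - 6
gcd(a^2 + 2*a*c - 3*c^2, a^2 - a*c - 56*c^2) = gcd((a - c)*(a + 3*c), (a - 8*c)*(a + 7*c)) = 1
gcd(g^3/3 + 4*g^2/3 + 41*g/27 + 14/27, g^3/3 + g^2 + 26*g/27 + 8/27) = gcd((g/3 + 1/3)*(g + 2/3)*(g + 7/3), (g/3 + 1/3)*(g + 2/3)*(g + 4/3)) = g^2 + 5*g/3 + 2/3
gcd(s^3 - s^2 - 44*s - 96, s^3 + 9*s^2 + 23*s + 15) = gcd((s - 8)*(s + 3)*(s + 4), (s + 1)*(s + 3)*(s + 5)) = s + 3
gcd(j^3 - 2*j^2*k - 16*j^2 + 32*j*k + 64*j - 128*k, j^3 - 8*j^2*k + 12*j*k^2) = j - 2*k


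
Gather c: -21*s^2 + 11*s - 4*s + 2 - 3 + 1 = -21*s^2 + 7*s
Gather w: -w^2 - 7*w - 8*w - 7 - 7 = -w^2 - 15*w - 14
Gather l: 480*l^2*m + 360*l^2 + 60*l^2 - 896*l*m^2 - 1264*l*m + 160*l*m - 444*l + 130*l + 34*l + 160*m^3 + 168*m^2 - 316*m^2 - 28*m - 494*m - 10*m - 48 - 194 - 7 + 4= l^2*(480*m + 420) + l*(-896*m^2 - 1104*m - 280) + 160*m^3 - 148*m^2 - 532*m - 245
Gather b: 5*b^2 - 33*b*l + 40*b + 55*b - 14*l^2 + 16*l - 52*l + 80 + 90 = 5*b^2 + b*(95 - 33*l) - 14*l^2 - 36*l + 170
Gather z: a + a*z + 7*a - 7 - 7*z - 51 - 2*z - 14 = 8*a + z*(a - 9) - 72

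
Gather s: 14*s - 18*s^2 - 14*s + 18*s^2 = 0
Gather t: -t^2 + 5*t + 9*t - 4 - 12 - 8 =-t^2 + 14*t - 24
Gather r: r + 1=r + 1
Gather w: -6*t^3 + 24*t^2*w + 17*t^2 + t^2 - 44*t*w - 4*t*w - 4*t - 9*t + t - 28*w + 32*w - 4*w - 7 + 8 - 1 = -6*t^3 + 18*t^2 - 12*t + w*(24*t^2 - 48*t)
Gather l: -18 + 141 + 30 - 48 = 105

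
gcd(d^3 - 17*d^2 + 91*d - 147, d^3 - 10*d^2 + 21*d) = d^2 - 10*d + 21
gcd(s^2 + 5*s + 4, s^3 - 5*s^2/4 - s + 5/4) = s + 1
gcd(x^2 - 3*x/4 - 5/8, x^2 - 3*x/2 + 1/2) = 1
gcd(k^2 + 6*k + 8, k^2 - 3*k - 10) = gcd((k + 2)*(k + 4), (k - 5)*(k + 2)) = k + 2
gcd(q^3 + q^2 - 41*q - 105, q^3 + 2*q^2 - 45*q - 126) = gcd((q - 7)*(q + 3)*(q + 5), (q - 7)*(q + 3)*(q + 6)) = q^2 - 4*q - 21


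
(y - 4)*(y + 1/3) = y^2 - 11*y/3 - 4/3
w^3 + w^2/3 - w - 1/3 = (w - 1)*(w + 1/3)*(w + 1)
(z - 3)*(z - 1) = z^2 - 4*z + 3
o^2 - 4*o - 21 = (o - 7)*(o + 3)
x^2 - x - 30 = (x - 6)*(x + 5)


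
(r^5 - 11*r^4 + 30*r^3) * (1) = r^5 - 11*r^4 + 30*r^3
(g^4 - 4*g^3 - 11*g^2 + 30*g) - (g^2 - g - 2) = g^4 - 4*g^3 - 12*g^2 + 31*g + 2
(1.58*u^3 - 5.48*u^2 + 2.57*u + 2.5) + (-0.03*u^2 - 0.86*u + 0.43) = 1.58*u^3 - 5.51*u^2 + 1.71*u + 2.93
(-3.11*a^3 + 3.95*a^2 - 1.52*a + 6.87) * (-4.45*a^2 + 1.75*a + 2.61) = 13.8395*a^5 - 23.02*a^4 + 5.5594*a^3 - 22.922*a^2 + 8.0553*a + 17.9307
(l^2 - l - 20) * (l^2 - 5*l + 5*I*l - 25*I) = l^4 - 6*l^3 + 5*I*l^3 - 15*l^2 - 30*I*l^2 + 100*l - 75*I*l + 500*I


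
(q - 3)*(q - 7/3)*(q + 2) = q^3 - 10*q^2/3 - 11*q/3 + 14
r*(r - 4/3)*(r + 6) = r^3 + 14*r^2/3 - 8*r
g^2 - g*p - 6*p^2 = (g - 3*p)*(g + 2*p)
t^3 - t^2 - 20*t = t*(t - 5)*(t + 4)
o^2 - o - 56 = (o - 8)*(o + 7)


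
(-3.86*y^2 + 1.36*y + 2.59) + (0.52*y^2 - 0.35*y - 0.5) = -3.34*y^2 + 1.01*y + 2.09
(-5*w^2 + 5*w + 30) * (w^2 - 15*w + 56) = -5*w^4 + 80*w^3 - 325*w^2 - 170*w + 1680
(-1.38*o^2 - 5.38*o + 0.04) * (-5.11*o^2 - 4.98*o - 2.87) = 7.0518*o^4 + 34.3642*o^3 + 30.5486*o^2 + 15.2414*o - 0.1148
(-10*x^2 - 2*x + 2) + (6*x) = -10*x^2 + 4*x + 2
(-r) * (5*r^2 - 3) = -5*r^3 + 3*r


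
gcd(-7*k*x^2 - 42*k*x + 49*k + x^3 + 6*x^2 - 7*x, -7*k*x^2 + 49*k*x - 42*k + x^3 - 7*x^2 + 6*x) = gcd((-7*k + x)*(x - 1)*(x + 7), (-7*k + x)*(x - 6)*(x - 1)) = -7*k*x + 7*k + x^2 - x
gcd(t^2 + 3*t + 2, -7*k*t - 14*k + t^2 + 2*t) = t + 2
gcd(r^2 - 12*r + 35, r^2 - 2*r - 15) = r - 5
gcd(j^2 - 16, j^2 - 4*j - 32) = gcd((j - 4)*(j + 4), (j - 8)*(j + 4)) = j + 4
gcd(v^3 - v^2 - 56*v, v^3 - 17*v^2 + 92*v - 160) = v - 8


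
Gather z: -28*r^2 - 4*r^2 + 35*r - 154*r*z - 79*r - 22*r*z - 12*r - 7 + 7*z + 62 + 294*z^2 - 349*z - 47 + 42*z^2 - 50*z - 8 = -32*r^2 - 56*r + 336*z^2 + z*(-176*r - 392)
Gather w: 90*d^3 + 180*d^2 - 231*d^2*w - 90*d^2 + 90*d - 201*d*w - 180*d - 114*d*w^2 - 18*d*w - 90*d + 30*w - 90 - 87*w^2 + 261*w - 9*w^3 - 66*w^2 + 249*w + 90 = 90*d^3 + 90*d^2 - 180*d - 9*w^3 + w^2*(-114*d - 153) + w*(-231*d^2 - 219*d + 540)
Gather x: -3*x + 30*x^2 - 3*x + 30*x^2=60*x^2 - 6*x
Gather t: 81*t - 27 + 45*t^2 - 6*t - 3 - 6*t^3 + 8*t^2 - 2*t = -6*t^3 + 53*t^2 + 73*t - 30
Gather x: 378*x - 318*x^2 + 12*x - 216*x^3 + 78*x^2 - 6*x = -216*x^3 - 240*x^2 + 384*x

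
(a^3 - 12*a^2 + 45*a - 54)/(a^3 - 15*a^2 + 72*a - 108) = (a - 3)/(a - 6)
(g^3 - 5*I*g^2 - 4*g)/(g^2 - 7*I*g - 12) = g*(g - I)/(g - 3*I)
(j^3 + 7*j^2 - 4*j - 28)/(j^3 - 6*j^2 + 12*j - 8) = (j^2 + 9*j + 14)/(j^2 - 4*j + 4)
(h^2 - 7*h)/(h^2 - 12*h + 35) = h/(h - 5)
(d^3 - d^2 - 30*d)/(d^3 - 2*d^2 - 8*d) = (-d^2 + d + 30)/(-d^2 + 2*d + 8)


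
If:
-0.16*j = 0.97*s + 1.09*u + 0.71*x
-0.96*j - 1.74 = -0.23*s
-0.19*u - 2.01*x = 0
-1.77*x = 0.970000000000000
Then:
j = -3.15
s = -5.59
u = 5.80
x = -0.55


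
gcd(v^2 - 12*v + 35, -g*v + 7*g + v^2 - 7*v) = v - 7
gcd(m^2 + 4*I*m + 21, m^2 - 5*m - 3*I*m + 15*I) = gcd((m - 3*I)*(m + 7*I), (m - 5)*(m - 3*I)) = m - 3*I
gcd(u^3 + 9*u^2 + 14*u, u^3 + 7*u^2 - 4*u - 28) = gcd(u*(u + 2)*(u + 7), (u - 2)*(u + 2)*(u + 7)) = u^2 + 9*u + 14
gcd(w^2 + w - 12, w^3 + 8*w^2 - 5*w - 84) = w^2 + w - 12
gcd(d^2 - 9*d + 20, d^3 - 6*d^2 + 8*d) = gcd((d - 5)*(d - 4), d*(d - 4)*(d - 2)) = d - 4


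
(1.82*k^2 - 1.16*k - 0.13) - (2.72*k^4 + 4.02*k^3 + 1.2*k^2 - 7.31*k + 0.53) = -2.72*k^4 - 4.02*k^3 + 0.62*k^2 + 6.15*k - 0.66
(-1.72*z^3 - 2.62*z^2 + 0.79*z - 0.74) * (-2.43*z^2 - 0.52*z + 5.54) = 4.1796*z^5 + 7.261*z^4 - 10.0861*z^3 - 13.1274*z^2 + 4.7614*z - 4.0996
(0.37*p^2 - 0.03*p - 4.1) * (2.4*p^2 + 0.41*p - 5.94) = 0.888*p^4 + 0.0797*p^3 - 12.0501*p^2 - 1.5028*p + 24.354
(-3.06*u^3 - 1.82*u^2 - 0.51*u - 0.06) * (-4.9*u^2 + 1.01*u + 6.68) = 14.994*u^5 + 5.8274*u^4 - 19.78*u^3 - 12.3787*u^2 - 3.4674*u - 0.4008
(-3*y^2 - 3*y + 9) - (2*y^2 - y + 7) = -5*y^2 - 2*y + 2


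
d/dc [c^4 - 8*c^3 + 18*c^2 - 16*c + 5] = 4*c^3 - 24*c^2 + 36*c - 16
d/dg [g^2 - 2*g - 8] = 2*g - 2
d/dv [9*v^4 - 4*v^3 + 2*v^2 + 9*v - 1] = 36*v^3 - 12*v^2 + 4*v + 9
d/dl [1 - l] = -1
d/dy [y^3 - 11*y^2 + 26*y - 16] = 3*y^2 - 22*y + 26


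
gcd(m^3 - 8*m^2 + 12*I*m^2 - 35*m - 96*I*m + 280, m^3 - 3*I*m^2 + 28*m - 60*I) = m + 5*I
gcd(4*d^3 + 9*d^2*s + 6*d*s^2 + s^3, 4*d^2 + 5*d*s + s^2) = 4*d^2 + 5*d*s + s^2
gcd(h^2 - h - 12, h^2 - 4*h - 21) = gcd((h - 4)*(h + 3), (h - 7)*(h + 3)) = h + 3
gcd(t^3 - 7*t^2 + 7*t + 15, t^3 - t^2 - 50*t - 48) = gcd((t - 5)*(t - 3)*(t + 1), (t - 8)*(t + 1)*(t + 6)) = t + 1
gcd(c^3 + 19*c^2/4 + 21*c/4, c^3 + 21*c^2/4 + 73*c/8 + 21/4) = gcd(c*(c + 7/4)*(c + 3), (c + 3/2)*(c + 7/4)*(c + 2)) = c + 7/4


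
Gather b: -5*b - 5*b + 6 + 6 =12 - 10*b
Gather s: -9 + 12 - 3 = 0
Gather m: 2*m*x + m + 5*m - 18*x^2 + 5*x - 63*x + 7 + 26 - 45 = m*(2*x + 6) - 18*x^2 - 58*x - 12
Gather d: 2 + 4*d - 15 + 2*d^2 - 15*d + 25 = 2*d^2 - 11*d + 12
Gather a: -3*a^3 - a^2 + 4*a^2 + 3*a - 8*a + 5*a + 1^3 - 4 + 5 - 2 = -3*a^3 + 3*a^2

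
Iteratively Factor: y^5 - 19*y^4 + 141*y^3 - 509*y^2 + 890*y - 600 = (y - 5)*(y^4 - 14*y^3 + 71*y^2 - 154*y + 120) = (y - 5)*(y - 3)*(y^3 - 11*y^2 + 38*y - 40) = (y - 5)^2*(y - 3)*(y^2 - 6*y + 8) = (y - 5)^2*(y - 3)*(y - 2)*(y - 4)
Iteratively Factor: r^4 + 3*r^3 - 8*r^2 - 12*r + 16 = (r + 2)*(r^3 + r^2 - 10*r + 8) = (r + 2)*(r + 4)*(r^2 - 3*r + 2) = (r - 2)*(r + 2)*(r + 4)*(r - 1)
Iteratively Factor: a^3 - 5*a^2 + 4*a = (a)*(a^2 - 5*a + 4) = a*(a - 4)*(a - 1)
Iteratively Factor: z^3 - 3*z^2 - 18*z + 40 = (z + 4)*(z^2 - 7*z + 10) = (z - 5)*(z + 4)*(z - 2)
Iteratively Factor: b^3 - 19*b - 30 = (b - 5)*(b^2 + 5*b + 6) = (b - 5)*(b + 3)*(b + 2)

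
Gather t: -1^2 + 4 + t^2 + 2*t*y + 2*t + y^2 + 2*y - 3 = t^2 + t*(2*y + 2) + y^2 + 2*y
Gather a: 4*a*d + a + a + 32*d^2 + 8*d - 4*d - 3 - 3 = a*(4*d + 2) + 32*d^2 + 4*d - 6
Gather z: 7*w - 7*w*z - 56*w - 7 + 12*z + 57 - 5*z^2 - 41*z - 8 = -49*w - 5*z^2 + z*(-7*w - 29) + 42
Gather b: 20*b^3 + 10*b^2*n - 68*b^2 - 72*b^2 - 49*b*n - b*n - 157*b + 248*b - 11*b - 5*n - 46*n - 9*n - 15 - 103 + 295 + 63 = 20*b^3 + b^2*(10*n - 140) + b*(80 - 50*n) - 60*n + 240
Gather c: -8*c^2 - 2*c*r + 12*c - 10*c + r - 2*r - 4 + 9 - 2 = -8*c^2 + c*(2 - 2*r) - r + 3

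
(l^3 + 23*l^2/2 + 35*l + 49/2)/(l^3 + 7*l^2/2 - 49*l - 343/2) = (l + 1)/(l - 7)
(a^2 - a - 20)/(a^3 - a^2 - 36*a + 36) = (a^2 - a - 20)/(a^3 - a^2 - 36*a + 36)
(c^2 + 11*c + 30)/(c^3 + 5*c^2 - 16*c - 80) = (c + 6)/(c^2 - 16)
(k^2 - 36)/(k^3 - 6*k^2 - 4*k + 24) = (k + 6)/(k^2 - 4)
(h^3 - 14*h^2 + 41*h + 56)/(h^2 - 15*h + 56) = h + 1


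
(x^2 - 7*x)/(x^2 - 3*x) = (x - 7)/(x - 3)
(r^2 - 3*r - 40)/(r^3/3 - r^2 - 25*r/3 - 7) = 3*(-r^2 + 3*r + 40)/(-r^3 + 3*r^2 + 25*r + 21)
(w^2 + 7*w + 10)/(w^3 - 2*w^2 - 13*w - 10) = (w + 5)/(w^2 - 4*w - 5)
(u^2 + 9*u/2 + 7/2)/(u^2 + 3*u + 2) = (u + 7/2)/(u + 2)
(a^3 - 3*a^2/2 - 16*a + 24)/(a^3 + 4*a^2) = 1 - 11/(2*a) + 6/a^2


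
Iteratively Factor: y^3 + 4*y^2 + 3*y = (y + 3)*(y^2 + y) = y*(y + 3)*(y + 1)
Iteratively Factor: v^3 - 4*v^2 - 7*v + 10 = (v - 5)*(v^2 + v - 2) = (v - 5)*(v + 2)*(v - 1)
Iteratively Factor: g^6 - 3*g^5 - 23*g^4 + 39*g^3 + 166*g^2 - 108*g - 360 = (g - 2)*(g^5 - g^4 - 25*g^3 - 11*g^2 + 144*g + 180) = (g - 2)*(g + 2)*(g^4 - 3*g^3 - 19*g^2 + 27*g + 90) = (g - 3)*(g - 2)*(g + 2)*(g^3 - 19*g - 30) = (g - 3)*(g - 2)*(g + 2)^2*(g^2 - 2*g - 15) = (g - 3)*(g - 2)*(g + 2)^2*(g + 3)*(g - 5)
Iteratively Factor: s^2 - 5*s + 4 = (s - 4)*(s - 1)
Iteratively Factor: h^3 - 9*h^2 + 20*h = (h - 5)*(h^2 - 4*h) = (h - 5)*(h - 4)*(h)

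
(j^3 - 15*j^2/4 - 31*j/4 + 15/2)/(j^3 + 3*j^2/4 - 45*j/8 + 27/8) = 2*(j^2 - 3*j - 10)/(2*j^2 + 3*j - 9)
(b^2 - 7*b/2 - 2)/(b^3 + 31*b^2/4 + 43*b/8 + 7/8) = 4*(b - 4)/(4*b^2 + 29*b + 7)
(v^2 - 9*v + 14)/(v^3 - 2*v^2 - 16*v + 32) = (v - 7)/(v^2 - 16)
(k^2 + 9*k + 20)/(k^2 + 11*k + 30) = (k + 4)/(k + 6)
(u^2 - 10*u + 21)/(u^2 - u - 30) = (-u^2 + 10*u - 21)/(-u^2 + u + 30)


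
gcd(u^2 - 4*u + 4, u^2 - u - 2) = u - 2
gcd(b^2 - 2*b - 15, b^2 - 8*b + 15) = b - 5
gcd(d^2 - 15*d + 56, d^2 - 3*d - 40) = d - 8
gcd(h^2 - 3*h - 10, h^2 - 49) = 1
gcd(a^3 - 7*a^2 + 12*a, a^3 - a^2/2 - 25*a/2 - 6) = a - 4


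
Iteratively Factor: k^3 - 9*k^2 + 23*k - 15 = (k - 5)*(k^2 - 4*k + 3) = (k - 5)*(k - 3)*(k - 1)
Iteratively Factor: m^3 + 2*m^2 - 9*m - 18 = (m + 2)*(m^2 - 9) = (m - 3)*(m + 2)*(m + 3)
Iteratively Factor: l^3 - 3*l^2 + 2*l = (l - 1)*(l^2 - 2*l) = (l - 2)*(l - 1)*(l)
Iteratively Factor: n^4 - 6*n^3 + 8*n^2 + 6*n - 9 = (n - 3)*(n^3 - 3*n^2 - n + 3) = (n - 3)*(n + 1)*(n^2 - 4*n + 3) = (n - 3)*(n - 1)*(n + 1)*(n - 3)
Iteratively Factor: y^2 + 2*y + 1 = (y + 1)*(y + 1)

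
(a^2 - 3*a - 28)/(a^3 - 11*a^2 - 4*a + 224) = 1/(a - 8)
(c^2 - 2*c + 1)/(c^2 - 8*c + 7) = (c - 1)/(c - 7)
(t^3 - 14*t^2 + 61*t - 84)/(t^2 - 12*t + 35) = (t^2 - 7*t + 12)/(t - 5)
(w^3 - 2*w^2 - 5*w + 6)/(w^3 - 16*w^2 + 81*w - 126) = (w^2 + w - 2)/(w^2 - 13*w + 42)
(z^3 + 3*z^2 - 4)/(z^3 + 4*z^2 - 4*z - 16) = (z^2 + z - 2)/(z^2 + 2*z - 8)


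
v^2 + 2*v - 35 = (v - 5)*(v + 7)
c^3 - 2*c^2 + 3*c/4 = c*(c - 3/2)*(c - 1/2)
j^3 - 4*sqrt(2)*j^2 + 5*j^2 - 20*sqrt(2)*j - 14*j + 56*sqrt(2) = (j - 2)*(j + 7)*(j - 4*sqrt(2))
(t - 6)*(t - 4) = t^2 - 10*t + 24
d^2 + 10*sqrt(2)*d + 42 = (d + 3*sqrt(2))*(d + 7*sqrt(2))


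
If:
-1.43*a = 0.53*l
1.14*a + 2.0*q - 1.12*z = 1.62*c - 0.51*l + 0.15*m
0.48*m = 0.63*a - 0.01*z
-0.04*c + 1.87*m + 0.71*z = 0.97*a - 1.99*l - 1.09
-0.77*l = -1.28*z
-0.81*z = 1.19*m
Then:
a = 0.00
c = 27.25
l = 0.00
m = 0.00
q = 22.07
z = 0.00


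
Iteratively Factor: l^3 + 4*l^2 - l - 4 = (l + 4)*(l^2 - 1) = (l - 1)*(l + 4)*(l + 1)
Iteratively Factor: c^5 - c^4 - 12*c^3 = (c)*(c^4 - c^3 - 12*c^2) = c*(c + 3)*(c^3 - 4*c^2) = c^2*(c + 3)*(c^2 - 4*c) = c^3*(c + 3)*(c - 4)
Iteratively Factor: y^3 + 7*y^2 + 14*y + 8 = (y + 2)*(y^2 + 5*y + 4) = (y + 1)*(y + 2)*(y + 4)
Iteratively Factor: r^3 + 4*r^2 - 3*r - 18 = (r + 3)*(r^2 + r - 6) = (r + 3)^2*(r - 2)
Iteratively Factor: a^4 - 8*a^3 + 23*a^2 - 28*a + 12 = (a - 1)*(a^3 - 7*a^2 + 16*a - 12) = (a - 3)*(a - 1)*(a^2 - 4*a + 4) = (a - 3)*(a - 2)*(a - 1)*(a - 2)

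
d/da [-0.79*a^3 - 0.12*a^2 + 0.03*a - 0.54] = -2.37*a^2 - 0.24*a + 0.03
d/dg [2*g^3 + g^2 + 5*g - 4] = 6*g^2 + 2*g + 5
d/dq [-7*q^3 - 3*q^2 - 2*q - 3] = -21*q^2 - 6*q - 2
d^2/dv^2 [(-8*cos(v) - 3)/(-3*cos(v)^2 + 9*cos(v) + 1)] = 2*(648*(1 - cos(2*v))^2*cos(v) + 324*(1 - cos(2*v))^2 + 419*cos(v) + 1386*cos(2*v) + 333*cos(3*v) - 144*cos(5*v) - 1350)/(18*cos(v) - 3*cos(2*v) - 1)^3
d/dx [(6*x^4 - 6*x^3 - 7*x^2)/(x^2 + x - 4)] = x*(12*x^4 + 12*x^3 - 108*x^2 + 65*x + 56)/(x^4 + 2*x^3 - 7*x^2 - 8*x + 16)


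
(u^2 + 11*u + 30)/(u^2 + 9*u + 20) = (u + 6)/(u + 4)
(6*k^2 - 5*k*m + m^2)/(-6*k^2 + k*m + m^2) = (-3*k + m)/(3*k + m)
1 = 1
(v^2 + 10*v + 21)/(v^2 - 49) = (v + 3)/(v - 7)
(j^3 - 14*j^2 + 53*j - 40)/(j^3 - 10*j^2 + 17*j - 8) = (j - 5)/(j - 1)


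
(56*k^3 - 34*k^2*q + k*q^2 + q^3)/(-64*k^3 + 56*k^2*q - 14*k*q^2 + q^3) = (7*k + q)/(-8*k + q)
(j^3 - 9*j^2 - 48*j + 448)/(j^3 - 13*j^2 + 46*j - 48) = (j^2 - j - 56)/(j^2 - 5*j + 6)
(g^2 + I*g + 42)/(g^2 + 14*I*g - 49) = (g - 6*I)/(g + 7*I)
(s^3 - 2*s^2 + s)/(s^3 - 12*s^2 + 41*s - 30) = s*(s - 1)/(s^2 - 11*s + 30)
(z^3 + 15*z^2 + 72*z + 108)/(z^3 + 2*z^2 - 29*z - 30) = (z^2 + 9*z + 18)/(z^2 - 4*z - 5)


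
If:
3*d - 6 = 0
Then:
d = 2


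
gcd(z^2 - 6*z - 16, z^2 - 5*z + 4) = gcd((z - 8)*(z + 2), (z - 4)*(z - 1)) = 1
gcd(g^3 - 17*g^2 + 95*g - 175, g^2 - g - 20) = g - 5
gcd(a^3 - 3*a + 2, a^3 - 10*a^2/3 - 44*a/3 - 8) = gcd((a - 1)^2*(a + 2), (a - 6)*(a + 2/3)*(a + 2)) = a + 2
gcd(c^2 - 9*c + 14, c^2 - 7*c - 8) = 1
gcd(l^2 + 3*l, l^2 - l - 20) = 1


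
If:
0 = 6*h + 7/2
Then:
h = -7/12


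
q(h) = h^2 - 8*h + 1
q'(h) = 2*h - 8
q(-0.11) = 1.89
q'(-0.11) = -8.22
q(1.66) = -9.52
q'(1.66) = -4.68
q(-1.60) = 16.36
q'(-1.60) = -11.20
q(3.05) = -14.10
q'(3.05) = -1.90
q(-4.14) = 51.26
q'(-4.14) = -16.28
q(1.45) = -8.50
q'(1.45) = -5.10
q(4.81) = -14.34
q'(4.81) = 1.62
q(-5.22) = 70.01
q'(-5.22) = -18.44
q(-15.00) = 346.00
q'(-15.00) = -38.00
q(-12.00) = 241.00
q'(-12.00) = -32.00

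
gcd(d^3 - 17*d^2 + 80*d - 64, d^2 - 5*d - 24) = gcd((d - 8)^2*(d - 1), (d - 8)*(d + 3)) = d - 8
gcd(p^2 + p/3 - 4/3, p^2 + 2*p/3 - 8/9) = p + 4/3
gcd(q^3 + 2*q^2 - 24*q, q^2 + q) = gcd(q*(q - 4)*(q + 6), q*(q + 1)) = q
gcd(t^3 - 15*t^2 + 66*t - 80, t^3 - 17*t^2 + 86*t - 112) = t^2 - 10*t + 16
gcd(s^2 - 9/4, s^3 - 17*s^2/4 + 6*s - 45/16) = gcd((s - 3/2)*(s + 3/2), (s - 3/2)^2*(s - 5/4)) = s - 3/2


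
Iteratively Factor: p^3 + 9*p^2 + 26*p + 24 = (p + 2)*(p^2 + 7*p + 12) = (p + 2)*(p + 3)*(p + 4)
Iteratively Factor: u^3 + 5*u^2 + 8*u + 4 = (u + 2)*(u^2 + 3*u + 2) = (u + 2)^2*(u + 1)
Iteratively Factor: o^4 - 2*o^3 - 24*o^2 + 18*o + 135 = (o + 3)*(o^3 - 5*o^2 - 9*o + 45) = (o - 5)*(o + 3)*(o^2 - 9) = (o - 5)*(o - 3)*(o + 3)*(o + 3)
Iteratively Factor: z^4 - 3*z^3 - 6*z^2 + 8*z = (z + 2)*(z^3 - 5*z^2 + 4*z) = (z - 4)*(z + 2)*(z^2 - z) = (z - 4)*(z - 1)*(z + 2)*(z)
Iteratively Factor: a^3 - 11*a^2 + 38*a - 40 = (a - 4)*(a^2 - 7*a + 10) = (a - 4)*(a - 2)*(a - 5)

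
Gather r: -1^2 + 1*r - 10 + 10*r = 11*r - 11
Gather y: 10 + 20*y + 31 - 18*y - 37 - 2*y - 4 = 0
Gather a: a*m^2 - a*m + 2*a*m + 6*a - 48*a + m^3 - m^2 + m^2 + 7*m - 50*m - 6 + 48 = a*(m^2 + m - 42) + m^3 - 43*m + 42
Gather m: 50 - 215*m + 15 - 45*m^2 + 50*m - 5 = -45*m^2 - 165*m + 60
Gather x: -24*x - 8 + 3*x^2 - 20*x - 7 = 3*x^2 - 44*x - 15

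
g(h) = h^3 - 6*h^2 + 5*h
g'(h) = 3*h^2 - 12*h + 5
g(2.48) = -9.25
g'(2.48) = -6.31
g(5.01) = 0.20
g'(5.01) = 20.18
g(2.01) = -6.07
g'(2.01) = -7.00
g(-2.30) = -55.41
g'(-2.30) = 48.47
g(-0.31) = -2.16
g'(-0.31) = 9.01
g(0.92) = 0.30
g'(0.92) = -3.50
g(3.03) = -12.12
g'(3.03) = -3.82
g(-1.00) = -12.00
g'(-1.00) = 20.00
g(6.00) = 30.00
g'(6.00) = 41.00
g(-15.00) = -4800.00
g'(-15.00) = 860.00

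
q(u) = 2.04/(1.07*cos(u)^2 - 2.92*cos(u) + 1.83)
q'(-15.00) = 0.28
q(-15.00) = 0.44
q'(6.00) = 3026.90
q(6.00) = 159.82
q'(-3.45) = -0.10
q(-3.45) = 0.37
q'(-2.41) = 0.29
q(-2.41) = 0.44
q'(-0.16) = 2697.46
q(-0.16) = -206.84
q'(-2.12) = 0.53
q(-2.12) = 0.56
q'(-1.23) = 4.47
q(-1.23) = 2.10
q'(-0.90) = 13.85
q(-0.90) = 4.76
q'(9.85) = 0.14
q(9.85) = 0.38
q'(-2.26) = 0.40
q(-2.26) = 0.50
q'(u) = 2.04*(2.14*sin(u)*cos(u) - 2.92*sin(u))/(1.07*cos(u)^2 - 2.92*cos(u) + 1.83)^2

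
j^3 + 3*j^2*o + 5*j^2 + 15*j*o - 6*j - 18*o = (j - 1)*(j + 6)*(j + 3*o)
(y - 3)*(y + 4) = y^2 + y - 12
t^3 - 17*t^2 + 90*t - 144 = (t - 8)*(t - 6)*(t - 3)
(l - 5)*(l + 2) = l^2 - 3*l - 10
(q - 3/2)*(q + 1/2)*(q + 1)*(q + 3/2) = q^4 + 3*q^3/2 - 7*q^2/4 - 27*q/8 - 9/8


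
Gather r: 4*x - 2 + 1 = 4*x - 1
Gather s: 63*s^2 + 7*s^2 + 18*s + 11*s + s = 70*s^2 + 30*s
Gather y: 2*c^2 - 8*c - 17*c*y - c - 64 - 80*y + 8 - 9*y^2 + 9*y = 2*c^2 - 9*c - 9*y^2 + y*(-17*c - 71) - 56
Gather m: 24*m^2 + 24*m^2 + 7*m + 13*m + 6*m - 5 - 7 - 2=48*m^2 + 26*m - 14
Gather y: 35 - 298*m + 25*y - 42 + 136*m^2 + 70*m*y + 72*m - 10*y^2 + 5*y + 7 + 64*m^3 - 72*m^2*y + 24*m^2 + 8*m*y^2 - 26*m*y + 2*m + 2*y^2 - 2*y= 64*m^3 + 160*m^2 - 224*m + y^2*(8*m - 8) + y*(-72*m^2 + 44*m + 28)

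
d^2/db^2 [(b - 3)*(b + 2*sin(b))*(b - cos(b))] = -2*b^2*sin(b) + b^2*cos(b) + 10*b*sin(b) + 4*b*sin(2*b) + 5*b*cos(b) + 6*b - 2*sin(b) - 12*sin(2*b) - 14*cos(b) - 4*cos(2*b) - 6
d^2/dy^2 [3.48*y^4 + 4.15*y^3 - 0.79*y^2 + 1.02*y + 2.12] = 41.76*y^2 + 24.9*y - 1.58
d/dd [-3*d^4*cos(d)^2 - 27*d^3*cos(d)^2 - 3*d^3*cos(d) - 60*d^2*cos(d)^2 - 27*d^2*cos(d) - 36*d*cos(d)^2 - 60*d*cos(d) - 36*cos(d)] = 3*d^4*sin(2*d) + 3*d^3*sin(d) + 27*d^3*sin(2*d) - 12*d^3*cos(d)^2 + 27*d^2*sin(d) + 60*d^2*sin(2*d) - 81*d^2*cos(d)^2 - 9*d^2*cos(d) + 60*d*sin(d) + 36*d*sin(2*d) - 120*d*cos(d)^2 - 54*d*cos(d) + 36*sin(d) - 36*cos(d)^2 - 60*cos(d)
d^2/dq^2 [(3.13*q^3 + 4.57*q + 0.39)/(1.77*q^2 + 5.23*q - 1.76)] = (-2.8421709430404e-14*q^4 + 219.365012*q^3 - 165.535158*q^2 + 165.253326*q + 107.89699)/(5.545233*q^6 + 49.155201*q^5 + 128.702187*q^4 + 45.300691*q^3 - 127.975056*q^2 + 48.601344*q - 5.451776)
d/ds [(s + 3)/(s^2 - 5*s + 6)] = (s^2 - 5*s - (s + 3)*(2*s - 5) + 6)/(s^2 - 5*s + 6)^2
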